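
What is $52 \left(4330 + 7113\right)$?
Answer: $595036$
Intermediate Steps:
$52 \left(4330 + 7113\right) = 52 \cdot 11443 = 595036$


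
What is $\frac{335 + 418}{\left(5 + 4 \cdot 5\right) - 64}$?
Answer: $- \frac{251}{13} \approx -19.308$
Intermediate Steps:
$\frac{335 + 418}{\left(5 + 4 \cdot 5\right) - 64} = \frac{753}{\left(5 + 20\right) - 64} = \frac{753}{25 - 64} = \frac{753}{-39} = 753 \left(- \frac{1}{39}\right) = - \frac{251}{13}$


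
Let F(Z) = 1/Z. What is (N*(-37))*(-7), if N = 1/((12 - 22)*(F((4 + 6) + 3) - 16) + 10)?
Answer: 3367/2200 ≈ 1.5305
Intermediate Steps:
N = 13/2200 (N = 1/((12 - 22)*(1/((4 + 6) + 3) - 16) + 10) = 1/(-10*(1/(10 + 3) - 16) + 10) = 1/(-10*(1/13 - 16) + 10) = 1/(-10*(-207/13) + 10) = 1/(2070/13 + 10) = 1/(2200/13) = 13/2200 ≈ 0.0059091)
(N*(-37))*(-7) = ((13/2200)*(-37))*(-7) = -481/2200*(-7) = 3367/2200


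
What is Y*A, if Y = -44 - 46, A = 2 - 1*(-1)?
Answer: -270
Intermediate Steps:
A = 3 (A = 2 + 1 = 3)
Y = -90
Y*A = -90*3 = -270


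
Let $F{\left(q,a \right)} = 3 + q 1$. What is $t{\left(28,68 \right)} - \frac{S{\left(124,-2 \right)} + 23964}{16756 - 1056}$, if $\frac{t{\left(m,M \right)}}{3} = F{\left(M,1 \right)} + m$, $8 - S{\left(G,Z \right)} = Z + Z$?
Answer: $\frac{1159731}{3925} \approx 295.47$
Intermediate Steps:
$S{\left(G,Z \right)} = 8 - 2 Z$ ($S{\left(G,Z \right)} = 8 - \left(Z + Z\right) = 8 - 2 Z$)
$F{\left(q,a \right)} = 3 + q$
$t{\left(m,M \right)} = 9 + 3 M + 3 m$ ($t{\left(m,M \right)} = 3 \left(\left(3 + M\right) + m\right) = 3 \left(3 + M + m\right) = 9 + 3 M + 3 m$)
$t{\left(28,68 \right)} - \frac{S{\left(124,-2 \right)} + 23964}{16756 - 1056} = \left(9 + 3 \cdot 68 + 3 \cdot 28\right) - \frac{\left(8 - -4\right) + 23964}{16756 - 1056} = \left(9 + 204 + 84\right) - \frac{\left(8 + 4\right) + 23964}{15700} = 297 - \left(12 + 23964\right) \frac{1}{15700} = 297 - 23976 \cdot \frac{1}{15700} = 297 - \frac{5994}{3925} = \frac{1159731}{3925}$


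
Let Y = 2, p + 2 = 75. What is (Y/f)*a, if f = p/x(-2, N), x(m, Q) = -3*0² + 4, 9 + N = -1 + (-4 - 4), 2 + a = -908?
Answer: -7280/73 ≈ -99.726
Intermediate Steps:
p = 73 (p = -2 + 75 = 73)
a = -910 (a = -2 - 908 = -910)
N = -18 (N = -9 + (-1 + (-4 - 4)) = -9 + (-1 - 8) = -9 - 9 = -18)
x(m, Q) = 4 (x(m, Q) = -3*0 + 4 = 0 + 4 = 4)
f = 73/4 ≈ 18.250
(Y/f)*a = (2/(73/4))*(-910) = (2*(4/73))*(-910) = (8/73)*(-910) = -7280/73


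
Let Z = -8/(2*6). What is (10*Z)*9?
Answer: -60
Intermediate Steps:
Z = -⅔ (Z = -8/12 = -8*1/12 = -⅔ ≈ -0.66667)
(10*Z)*9 = (10*(-⅔))*9 = -20/3*9 = -60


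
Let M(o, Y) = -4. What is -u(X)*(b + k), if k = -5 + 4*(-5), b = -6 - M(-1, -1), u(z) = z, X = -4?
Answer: -108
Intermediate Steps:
b = -2 (b = -6 - 1*(-4) = -6 + 4 = -2)
k = -25 (k = -5 - 20 = -25)
-u(X)*(b + k) = -(-4)*(-2 - 25) = -(-4)*(-27) = -1*108 = -108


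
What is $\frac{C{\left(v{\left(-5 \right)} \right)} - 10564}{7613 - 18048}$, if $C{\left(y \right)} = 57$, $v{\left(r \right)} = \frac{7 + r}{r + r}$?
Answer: $\frac{10507}{10435} \approx 1.0069$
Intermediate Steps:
$v{\left(r \right)} = \frac{7 + r}{2 r}$
$\frac{C{\left(v{\left(-5 \right)} \right)} - 10564}{7613 - 18048} = \frac{57 - 10564}{7613 - 18048} = - \frac{10507}{-10435} = \left(-10507\right) \left(- \frac{1}{10435}\right) = \frac{10507}{10435}$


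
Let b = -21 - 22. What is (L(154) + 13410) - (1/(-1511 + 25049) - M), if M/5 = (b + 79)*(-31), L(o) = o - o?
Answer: 184302539/23538 ≈ 7830.0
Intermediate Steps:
b = -43
L(o) = 0
M = -5580 (M = 5*((-43 + 79)*(-31)) = 5*(36*(-31)) = 5*(-1116) = -5580)
(L(154) + 13410) - (1/(-1511 + 25049) - M) = (0 + 13410) - (1/(-1511 + 25049) - 1*(-5580)) = 13410 - (1/23538 + 5580) = 13410 - 1*131342041/23538 = 13410 - 131342041/23538 = 184302539/23538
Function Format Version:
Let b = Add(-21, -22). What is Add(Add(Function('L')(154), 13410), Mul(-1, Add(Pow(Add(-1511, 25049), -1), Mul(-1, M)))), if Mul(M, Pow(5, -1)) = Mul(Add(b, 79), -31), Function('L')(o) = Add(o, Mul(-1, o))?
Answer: Rational(184302539, 23538) ≈ 7830.0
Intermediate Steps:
b = -43
Function('L')(o) = 0
M = -5580 (M = Mul(5, Mul(Add(-43, 79), -31)) = Mul(5, Mul(36, -31)) = Mul(5, -1116) = -5580)
Add(Add(Function('L')(154), 13410), Mul(-1, Add(Pow(Add(-1511, 25049), -1), Mul(-1, M)))) = Add(Add(0, 13410), Mul(-1, Add(Pow(Add(-1511, 25049), -1), Mul(-1, -5580)))) = Add(13410, Mul(-1, Add(Pow(23538, -1), 5580))) = Add(13410, Mul(-1, Add(Rational(1, 23538), 5580))) = Add(13410, Mul(-1, Rational(131342041, 23538))) = Add(13410, Rational(-131342041, 23538)) = Rational(184302539, 23538)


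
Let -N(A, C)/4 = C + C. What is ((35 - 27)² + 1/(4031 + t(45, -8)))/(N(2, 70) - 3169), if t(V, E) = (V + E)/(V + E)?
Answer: -23459/1366848 ≈ -0.017163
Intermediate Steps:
N(A, C) = -8*C (N(A, C) = -4*(C + C) = -8*C)
t(V, E) = 1 (t(V, E) = (E + V)/(E + V) = 1)
((35 - 27)² + 1/(4031 + t(45, -8)))/(N(2, 70) - 3169) = ((35 - 27)² + 1/(4031 + 1))/(-8*70 - 3169) = (8² + 1/4032)/(-560 - 3169) = (64 + 1/4032)/(-3729) = (258049/4032)*(-1/3729) = -23459/1366848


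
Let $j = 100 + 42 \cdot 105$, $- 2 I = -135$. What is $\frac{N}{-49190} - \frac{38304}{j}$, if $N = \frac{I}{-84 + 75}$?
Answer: $- \frac{376827987}{44369380} \approx -8.493$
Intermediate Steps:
$I = \frac{135}{2}$ ($I = \left(- \frac{1}{2}\right) \left(-135\right) = \frac{135}{2} \approx 67.5$)
$j = 4510$ ($j = 100 + 4410 = 4510$)
$N = - \frac{15}{2}$ ($N = \frac{135}{2 \left(-84 + 75\right)} = \frac{135}{2 \left(-9\right)} = \frac{135}{2} \left(- \frac{1}{9}\right) = - \frac{15}{2} \approx -7.5$)
$\frac{N}{-49190} - \frac{38304}{j} = - \frac{15}{2 \left(-49190\right)} - \frac{38304}{4510} = \left(- \frac{15}{2}\right) \left(- \frac{1}{49190}\right) - \frac{19152}{2255} = \frac{3}{19676} - \frac{19152}{2255} = - \frac{376827987}{44369380}$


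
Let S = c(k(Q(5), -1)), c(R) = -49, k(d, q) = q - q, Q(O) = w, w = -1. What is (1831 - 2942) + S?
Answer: -1160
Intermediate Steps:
Q(O) = -1
k(d, q) = 0
S = -49
(1831 - 2942) + S = (1831 - 2942) - 49 = -1111 - 49 = -1160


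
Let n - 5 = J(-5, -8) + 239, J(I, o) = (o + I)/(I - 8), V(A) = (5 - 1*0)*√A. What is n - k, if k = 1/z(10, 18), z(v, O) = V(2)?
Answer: 245 - √2/10 ≈ 244.86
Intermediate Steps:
V(A) = 5*√A (V(A) = (5 + 0)*√A = 5*√A)
z(v, O) = 5*√2
J(I, o) = (I + o)/(-8 + I)
k = √2/10 (k = 1/(5*√2) = √2/10 ≈ 0.14142)
n = 245 (n = 5 + ((-5 - 8)/(-8 - 5) + 239) = 5 + (-13/(-13) + 239) = 5 + (-1/13*(-13) + 239) = 5 + (1 + 239) = 5 + 240 = 245)
n - k = 245 - √2/10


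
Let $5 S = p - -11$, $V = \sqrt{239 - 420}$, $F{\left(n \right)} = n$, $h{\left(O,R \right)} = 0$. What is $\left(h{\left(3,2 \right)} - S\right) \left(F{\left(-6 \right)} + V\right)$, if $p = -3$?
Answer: $\frac{48}{5} - \frac{8 i \sqrt{181}}{5} \approx 9.6 - 21.526 i$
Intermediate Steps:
$V = i \sqrt{181}$ ($V = \sqrt{-181} = i \sqrt{181} \approx 13.454 i$)
$S = \frac{8}{5}$ ($S = \frac{-3 - -11}{5} = \frac{-3 + 11}{5} = \frac{1}{5} \cdot 8 = \frac{8}{5} \approx 1.6$)
$\left(h{\left(3,2 \right)} - S\right) \left(F{\left(-6 \right)} + V\right) = \left(0 - \frac{8}{5}\right) \left(-6 + i \sqrt{181}\right) = - \frac{8 \left(-6 + i \sqrt{181}\right)}{5} = \frac{48}{5} - \frac{8 i \sqrt{181}}{5}$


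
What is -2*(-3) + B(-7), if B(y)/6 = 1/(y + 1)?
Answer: 5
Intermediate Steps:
B(y) = 6/(1 + y) (B(y) = 6/(y + 1) = 6/(1 + y))
-2*(-3) + B(-7) = -2*(-3) + 6/(1 - 7) = 6 + 6/(-6) = 6 + 6*(-⅙) = 6 - 1 = 5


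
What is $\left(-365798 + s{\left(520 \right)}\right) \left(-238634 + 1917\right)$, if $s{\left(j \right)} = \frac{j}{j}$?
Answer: $86590368449$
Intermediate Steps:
$s{\left(j \right)} = 1$
$\left(-365798 + s{\left(520 \right)}\right) \left(-238634 + 1917\right) = \left(-365798 + 1\right) \left(-238634 + 1917\right) = \left(-365797\right) \left(-236717\right) = 86590368449$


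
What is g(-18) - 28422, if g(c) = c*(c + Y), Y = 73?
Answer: -29412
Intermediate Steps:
g(c) = c*(73 + c) (g(c) = c*(c + 73) = c*(73 + c))
g(-18) - 28422 = -18*(73 - 18) - 28422 = -18*55 - 28422 = -990 - 28422 = -29412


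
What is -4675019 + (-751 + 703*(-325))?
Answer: -4904245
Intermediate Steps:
-4675019 + (-751 + 703*(-325)) = -4675019 + (-751 - 228475) = -4675019 - 229226 = -4904245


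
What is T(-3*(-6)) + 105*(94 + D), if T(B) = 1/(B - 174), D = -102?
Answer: -131041/156 ≈ -840.01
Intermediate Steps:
T(B) = 1/(-174 + B)
T(-3*(-6)) + 105*(94 + D) = 1/(-174 - 3*(-6)) + 105*(94 - 102) = 1/(-174 + 18) + 105*(-8) = 1/(-156) - 840 = -1/156 - 840 = -131041/156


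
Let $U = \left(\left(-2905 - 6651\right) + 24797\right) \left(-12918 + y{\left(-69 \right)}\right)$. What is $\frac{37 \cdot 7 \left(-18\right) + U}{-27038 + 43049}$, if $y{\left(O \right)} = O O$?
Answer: $- \frac{41441833}{5337} \approx -7765.0$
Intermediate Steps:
$y{\left(O \right)} = O^{2}$
$U = -124320837$ ($U = \left(\left(-2905 - 6651\right) + 24797\right) \left(-12918 + \left(-69\right)^{2}\right) = \left(-9556 + 24797\right) \left(-12918 + 4761\right) = 15241 \left(-8157\right) = -124320837$)
$\frac{37 \cdot 7 \left(-18\right) + U}{-27038 + 43049} = \frac{37 \cdot 7 \left(-18\right) - 124320837}{-27038 + 43049} = \frac{259 \left(-18\right) - 124320837}{16011} = \left(-4662 - 124320837\right) \frac{1}{16011} = \left(-124325499\right) \frac{1}{16011} = - \frac{41441833}{5337}$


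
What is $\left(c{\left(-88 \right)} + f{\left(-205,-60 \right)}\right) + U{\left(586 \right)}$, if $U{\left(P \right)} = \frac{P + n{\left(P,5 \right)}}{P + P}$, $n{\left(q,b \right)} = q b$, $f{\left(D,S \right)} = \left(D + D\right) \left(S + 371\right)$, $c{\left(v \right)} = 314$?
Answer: $-127193$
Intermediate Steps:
$f{\left(D,S \right)} = 2 D \left(371 + S\right)$
$n{\left(q,b \right)} = b q$
$U{\left(P \right)} = 3$ ($U{\left(P \right)} = \frac{P + 5 P}{P + P} = \frac{6 P}{2 P} = 6 P \frac{1}{2 P} = 3$)
$\left(c{\left(-88 \right)} + f{\left(-205,-60 \right)}\right) + U{\left(586 \right)} = \left(314 + 2 \left(-205\right) \left(371 - 60\right)\right) + 3 = \left(314 + 2 \left(-205\right) 311\right) + 3 = \left(314 - 127510\right) + 3 = -127196 + 3 = -127193$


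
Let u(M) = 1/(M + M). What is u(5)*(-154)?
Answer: -77/5 ≈ -15.400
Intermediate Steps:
u(M) = 1/(2*M)
u(5)*(-154) = ((1/2)/5)*(-154) = ((1/2)*(1/5))*(-154) = (1/10)*(-154) = -77/5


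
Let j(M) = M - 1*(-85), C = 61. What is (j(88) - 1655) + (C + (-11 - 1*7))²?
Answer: 367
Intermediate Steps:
j(M) = 85 + M (j(M) = M + 85 = 85 + M)
(j(88) - 1655) + (C + (-11 - 1*7))² = ((85 + 88) - 1655) + (61 + (-11 - 1*7))² = (173 - 1655) + (61 + (-11 - 7))² = -1482 + (61 - 18)² = -1482 + 43² = -1482 + 1849 = 367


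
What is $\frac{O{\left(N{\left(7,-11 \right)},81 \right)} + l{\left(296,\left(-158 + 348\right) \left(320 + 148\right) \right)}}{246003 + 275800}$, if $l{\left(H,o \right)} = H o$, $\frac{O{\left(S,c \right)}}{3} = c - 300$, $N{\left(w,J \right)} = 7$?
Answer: $\frac{26319663}{521803} \approx 50.44$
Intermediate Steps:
$O{\left(S,c \right)} = -900 + 3 c$ ($O{\left(S,c \right)} = 3 \left(c - 300\right) = 3 \left(-300 + c\right) = -900 + 3 c$)
$\frac{O{\left(N{\left(7,-11 \right)},81 \right)} + l{\left(296,\left(-158 + 348\right) \left(320 + 148\right) \right)}}{246003 + 275800} = \frac{\left(-900 + 3 \cdot 81\right) + 296 \left(-158 + 348\right) \left(320 + 148\right)}{246003 + 275800} = \frac{\left(-900 + 243\right) + 296 \cdot 190 \cdot 468}{521803} = \left(-657 + 296 \cdot 88920\right) \frac{1}{521803} = \left(-657 + 26320320\right) \frac{1}{521803} = 26319663 \cdot \frac{1}{521803} = \frac{26319663}{521803}$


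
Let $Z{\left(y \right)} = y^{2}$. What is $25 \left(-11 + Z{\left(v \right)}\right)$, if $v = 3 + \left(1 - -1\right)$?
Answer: $350$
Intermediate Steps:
$v = 5$ ($v = 3 + \left(1 + 1\right) = 3 + 2 = 5$)
$25 \left(-11 + Z{\left(v \right)}\right) = 25 \left(-11 + 5^{2}\right) = 25 \left(-11 + 25\right) = 25 \cdot 14 = 350$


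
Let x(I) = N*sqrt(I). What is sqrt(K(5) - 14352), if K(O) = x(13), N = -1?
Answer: sqrt(-14352 - sqrt(13)) ≈ 119.81*I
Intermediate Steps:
x(I) = -sqrt(I)
K(O) = -sqrt(13)
sqrt(K(5) - 14352) = sqrt(-sqrt(13) - 14352) = sqrt(-14352 - sqrt(13))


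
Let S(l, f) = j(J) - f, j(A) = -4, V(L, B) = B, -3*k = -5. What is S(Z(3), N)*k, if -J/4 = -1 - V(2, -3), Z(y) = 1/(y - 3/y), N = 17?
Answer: -35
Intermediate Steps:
k = 5/3 (k = -⅓*(-5) = 5/3 ≈ 1.6667)
J = -8 (J = -4*(-1 - 1*(-3)) = -4*(-1 + 3) = -4*2 = -8)
S(l, f) = -4 - f
S(Z(3), N)*k = (-4 - 1*17)*(5/3) = (-4 - 17)*(5/3) = -21*5/3 = -35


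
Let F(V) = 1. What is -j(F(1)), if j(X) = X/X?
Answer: -1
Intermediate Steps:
j(X) = 1
-j(F(1)) = -1*1 = -1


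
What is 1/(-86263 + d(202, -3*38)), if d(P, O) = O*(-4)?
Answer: -1/85807 ≈ -1.1654e-5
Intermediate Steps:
d(P, O) = -4*O
1/(-86263 + d(202, -3*38)) = 1/(-86263 - (-12)*38) = 1/(-86263 - 4*(-114)) = 1/(-86263 + 456) = 1/(-85807) = -1/85807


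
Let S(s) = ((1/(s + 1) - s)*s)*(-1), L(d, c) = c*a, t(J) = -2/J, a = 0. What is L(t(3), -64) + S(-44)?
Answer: 83204/43 ≈ 1935.0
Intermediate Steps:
L(d, c) = 0 (L(d, c) = c*0 = 0)
S(s) = -s*(1/(1 + s) - s) (S(s) = ((1/(1 + s) - s)*s)*(-1) = (s*(1/(1 + s) - s))*(-1) = -s*(1/(1 + s) - s))
L(t(3), -64) + S(-44) = 0 - 44*(-1 - 44 + (-44)**2)/(1 - 44) = 0 - 44*(-1 - 44 + 1936)/(-43) = 0 - 44*(-1/43)*1891 = 0 + 83204/43 = 83204/43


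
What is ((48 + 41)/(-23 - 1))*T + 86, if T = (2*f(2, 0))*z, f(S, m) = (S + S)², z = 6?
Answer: -626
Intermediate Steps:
f(S, m) = 4*S² (f(S, m) = (2*S)² = 4*S²)
T = 192 (T = (2*(4*2²))*6 = (2*(4*4))*6 = (2*16)*6 = 32*6 = 192)
((48 + 41)/(-23 - 1))*T + 86 = ((48 + 41)/(-23 - 1))*192 + 86 = (89/(-24))*192 + 86 = (89*(-1/24))*192 + 86 = -89/24*192 + 86 = -712 + 86 = -626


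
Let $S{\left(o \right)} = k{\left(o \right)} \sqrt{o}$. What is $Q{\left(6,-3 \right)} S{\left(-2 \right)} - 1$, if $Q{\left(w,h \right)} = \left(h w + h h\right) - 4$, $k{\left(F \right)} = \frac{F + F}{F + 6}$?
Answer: $-1 + 13 i \sqrt{2} \approx -1.0 + 18.385 i$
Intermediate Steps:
$k{\left(F \right)} = \frac{2 F}{6 + F}$
$S{\left(o \right)} = \frac{2 o^{\frac{3}{2}}}{6 + o}$ ($S{\left(o \right)} = \frac{2 o}{6 + o} \sqrt{o} = \frac{2 o^{\frac{3}{2}}}{6 + o}$)
$Q{\left(w,h \right)} = -4 + h^{2} + h w$ ($Q{\left(w,h \right)} = \left(h w + h^{2}\right) - 4 = \left(h^{2} + h w\right) - 4 = -4 + h^{2} + h w$)
$Q{\left(6,-3 \right)} S{\left(-2 \right)} - 1 = \left(-4 + \left(-3\right)^{2} - 18\right) \frac{2 \left(-2\right)^{\frac{3}{2}}}{6 - 2} - 1 = \left(-4 + 9 - 18\right) \frac{2 \left(- 2 i \sqrt{2}\right)}{4} - 1 = - 13 \cdot 2 \left(- 2 i \sqrt{2}\right) \frac{1}{4} - 1 = - 13 \left(- i \sqrt{2}\right) - 1 = 13 i \sqrt{2} - 1 = -1 + 13 i \sqrt{2}$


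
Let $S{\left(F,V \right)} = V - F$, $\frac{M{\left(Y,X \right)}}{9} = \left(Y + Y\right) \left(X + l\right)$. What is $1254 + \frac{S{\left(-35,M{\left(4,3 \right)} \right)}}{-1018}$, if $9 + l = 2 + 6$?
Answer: $\frac{1276393}{1018} \approx 1253.8$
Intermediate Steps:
$l = -1$ ($l = -9 + \left(2 + 6\right) = -9 + 8 = -1$)
$M{\left(Y,X \right)} = 18 Y \left(-1 + X\right)$ ($M{\left(Y,X \right)} = 9 \left(Y + Y\right) \left(X - 1\right) = 9 \cdot 2 Y \left(-1 + X\right) = 18 Y \left(-1 + X\right)$)
$1254 + \frac{S{\left(-35,M{\left(4,3 \right)} \right)}}{-1018} = 1254 + \frac{18 \cdot 4 \left(-1 + 3\right) - -35}{-1018} = 1254 - \frac{18 \cdot 4 \cdot 2 + 35}{1018} = 1254 - \frac{144 + 35}{1018} = 1254 - \frac{179}{1018} = \frac{1276393}{1018}$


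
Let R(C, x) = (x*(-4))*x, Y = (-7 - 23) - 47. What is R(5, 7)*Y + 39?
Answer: 15131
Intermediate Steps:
Y = -77 (Y = -30 - 47 = -77)
R(C, x) = -4*x² (R(C, x) = (-4*x)*x = -4*x²)
R(5, 7)*Y + 39 = -4*7²*(-77) + 39 = -4*49*(-77) + 39 = -196*(-77) + 39 = 15092 + 39 = 15131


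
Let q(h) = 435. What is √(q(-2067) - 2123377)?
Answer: I*√2122942 ≈ 1457.0*I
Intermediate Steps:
√(q(-2067) - 2123377) = √(435 - 2123377) = √(-2122942) = I*√2122942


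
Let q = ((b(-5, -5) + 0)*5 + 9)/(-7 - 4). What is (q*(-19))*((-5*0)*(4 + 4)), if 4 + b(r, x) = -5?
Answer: 0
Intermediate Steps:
b(r, x) = -9 (b(r, x) = -4 - 5 = -9)
q = 36/11 (q = ((-9 + 0)*5 + 9)/(-7 - 4) = (-9*5 + 9)/(-11) = (-45 + 9)*(-1/11) = -36*(-1/11) = 36/11 ≈ 3.2727)
(q*(-19))*((-5*0)*(4 + 4)) = ((36/11)*(-19))*((-5*0)*(4 + 4)) = -0*8 = -684/11*0 = 0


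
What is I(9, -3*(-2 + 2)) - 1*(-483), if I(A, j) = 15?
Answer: 498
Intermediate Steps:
I(9, -3*(-2 + 2)) - 1*(-483) = 15 - 1*(-483) = 15 + 483 = 498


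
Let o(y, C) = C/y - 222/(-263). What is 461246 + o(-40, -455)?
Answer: 970487293/2104 ≈ 4.6126e+5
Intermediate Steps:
o(y, C) = 222/263 + C/y (o(y, C) = C/y - 222*(-1/263) = C/y + 222/263 = 222/263 + C/y)
461246 + o(-40, -455) = 461246 + (222/263 - 455/(-40)) = 461246 + (222/263 - 455*(-1/40)) = 461246 + (222/263 + 91/8) = 461246 + 25709/2104 = 970487293/2104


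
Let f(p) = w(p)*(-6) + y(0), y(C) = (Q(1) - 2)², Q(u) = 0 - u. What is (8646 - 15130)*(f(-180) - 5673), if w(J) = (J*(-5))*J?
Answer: -6265722624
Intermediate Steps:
Q(u) = -u
y(C) = 9 (y(C) = (-1*1 - 2)² = (-1 - 2)² = (-3)² = 9)
w(J) = -5*J² (w(J) = (-5*J)*J = -5*J²)
f(p) = 9 + 30*p² (f(p) = -5*p²*(-6) + 9 = 30*p² + 9 = 9 + 30*p²)
(8646 - 15130)*(f(-180) - 5673) = (8646 - 15130)*((9 + 30*(-180)²) - 5673) = -6484*((9 + 30*32400) - 5673) = -6484*((9 + 972000) - 5673) = -6484*(972009 - 5673) = -6484*966336 = -6265722624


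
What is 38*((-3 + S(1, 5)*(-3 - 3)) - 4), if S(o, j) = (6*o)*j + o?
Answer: -7334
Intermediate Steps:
S(o, j) = o + 6*j*o (S(o, j) = 6*j*o + o = o + 6*j*o)
38*((-3 + S(1, 5)*(-3 - 3)) - 4) = 38*((-3 + (1*(1 + 6*5))*(-3 - 3)) - 4) = 38*((-3 + (1*(1 + 30))*(-6)) - 4) = 38*((-3 + (1*31)*(-6)) - 4) = 38*((-3 + 31*(-6)) - 4) = 38*((-3 - 186) - 4) = 38*(-189 - 4) = 38*(-193) = -7334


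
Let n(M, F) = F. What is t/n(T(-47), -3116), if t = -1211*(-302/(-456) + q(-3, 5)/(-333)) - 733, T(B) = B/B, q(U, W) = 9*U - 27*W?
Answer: 17919389/26286576 ≈ 0.68169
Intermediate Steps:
q(U, W) = -27*W + 9*U
T(B) = 1
t = -17919389/8436 (t = -1211*(-302/(-456) + (-27*5 + 9*(-3))/(-333)) - 733 = -1211*(-302*(-1/456) + (-135 - 27)*(-1/333)) - 733 = -1211*(151/228 - 162*(-1/333)) - 733 = -1211*(151/228 + 18/37) - 733 = -1211*9691/8436 - 733 = -11735801/8436 - 733 = -17919389/8436 ≈ -2124.2)
t/n(T(-47), -3116) = -17919389/8436/(-3116) = -17919389/8436*(-1/3116) = 17919389/26286576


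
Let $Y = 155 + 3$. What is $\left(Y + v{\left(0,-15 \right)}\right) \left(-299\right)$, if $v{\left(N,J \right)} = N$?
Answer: $-47242$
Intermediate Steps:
$Y = 158$
$\left(Y + v{\left(0,-15 \right)}\right) \left(-299\right) = \left(158 + 0\right) \left(-299\right) = 158 \left(-299\right) = -47242$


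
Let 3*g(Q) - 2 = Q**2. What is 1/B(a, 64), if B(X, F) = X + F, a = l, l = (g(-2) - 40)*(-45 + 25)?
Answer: 1/824 ≈ 0.0012136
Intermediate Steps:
g(Q) = 2/3 + Q**2/3
l = 760 (l = ((2/3 + (1/3)*(-2)**2) - 40)*(-45 + 25) = ((2/3 + (1/3)*4) - 40)*(-20) = ((2/3 + 4/3) - 40)*(-20) = (2 - 40)*(-20) = -38*(-20) = 760)
a = 760
B(X, F) = F + X
1/B(a, 64) = 1/(64 + 760) = 1/824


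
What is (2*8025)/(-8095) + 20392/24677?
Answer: -46198522/39952063 ≈ -1.1563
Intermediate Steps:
(2*8025)/(-8095) + 20392/24677 = 16050*(-1/8095) + 20392*(1/24677) = -3210/1619 + 20392/24677 = -46198522/39952063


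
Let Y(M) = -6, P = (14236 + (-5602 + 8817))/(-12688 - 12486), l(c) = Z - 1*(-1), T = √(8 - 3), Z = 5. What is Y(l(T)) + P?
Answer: -168495/25174 ≈ -6.6932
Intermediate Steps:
T = √5 ≈ 2.2361
l(c) = 6 (l(c) = 5 - 1*(-1) = 5 + 1 = 6)
P = -17451/25174 (P = (14236 + 3215)/(-25174) = 17451*(-1/25174) = -17451/25174 ≈ -0.69322)
Y(l(T)) + P = -6 - 17451/25174 = -168495/25174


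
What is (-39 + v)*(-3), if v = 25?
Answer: 42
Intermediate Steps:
(-39 + v)*(-3) = (-39 + 25)*(-3) = -14*(-3) = 42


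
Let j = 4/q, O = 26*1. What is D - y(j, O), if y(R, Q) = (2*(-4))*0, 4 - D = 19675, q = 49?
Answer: -19671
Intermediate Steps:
D = -19671 (D = 4 - 1*19675 = 4 - 19675 = -19671)
O = 26
j = 4/49 ≈ 0.081633
y(R, Q) = 0 (y(R, Q) = -8*0 = 0)
D - y(j, O) = -19671 - 1*0 = -19671 + 0 = -19671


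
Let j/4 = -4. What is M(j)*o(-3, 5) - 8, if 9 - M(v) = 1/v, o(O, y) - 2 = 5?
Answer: 887/16 ≈ 55.438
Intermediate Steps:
j = -16 (j = 4*(-4) = -16)
o(O, y) = 7 (o(O, y) = 2 + 5 = 7)
M(v) = 9 - 1/v
M(j)*o(-3, 5) - 8 = (9 - 1/(-16))*7 - 8 = (9 - 1*(-1/16))*7 - 8 = (9 + 1/16)*7 - 8 = (145/16)*7 - 8 = 1015/16 - 8 = 887/16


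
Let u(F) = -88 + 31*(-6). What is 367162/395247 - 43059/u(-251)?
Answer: 17119542961/108297678 ≈ 158.08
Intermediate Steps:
u(F) = -274 (u(F) = -88 - 186 = -274)
367162/395247 - 43059/u(-251) = 367162/395247 - 43059/(-274) = 367162*(1/395247) - 43059*(-1/274) = 367162/395247 + 43059/274 = 17119542961/108297678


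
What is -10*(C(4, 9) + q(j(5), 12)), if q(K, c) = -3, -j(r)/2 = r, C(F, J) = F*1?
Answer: -10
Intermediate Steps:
C(F, J) = F
j(r) = -2*r
-10*(C(4, 9) + q(j(5), 12)) = -10*(4 - 3) = -10*1 = -10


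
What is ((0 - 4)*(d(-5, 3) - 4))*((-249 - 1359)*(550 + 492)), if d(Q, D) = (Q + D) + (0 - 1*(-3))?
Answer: -20106432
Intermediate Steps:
d(Q, D) = 3 + D + Q (d(Q, D) = (D + Q) + (0 + 3) = (D + Q) + 3 = 3 + D + Q)
((0 - 4)*(d(-5, 3) - 4))*((-249 - 1359)*(550 + 492)) = ((0 - 4)*((3 + 3 - 5) - 4))*((-249 - 1359)*(550 + 492)) = (-4*(1 - 4))*(-1608*1042) = -4*(-3)*(-1675536) = 12*(-1675536) = -20106432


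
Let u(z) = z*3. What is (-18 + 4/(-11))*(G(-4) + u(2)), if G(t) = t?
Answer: -404/11 ≈ -36.727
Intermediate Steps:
u(z) = 3*z
(-18 + 4/(-11))*(G(-4) + u(2)) = (-18 + 4/(-11))*(-4 + 3*2) = (-18 + 4*(-1/11))*(-4 + 6) = (-18 - 4/11)*2 = -202/11*2 = -404/11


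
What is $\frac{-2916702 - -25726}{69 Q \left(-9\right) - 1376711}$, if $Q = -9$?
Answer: $\frac{1445488}{685561} \approx 2.1085$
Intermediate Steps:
$\frac{-2916702 - -25726}{69 Q \left(-9\right) - 1376711} = \frac{-2916702 - -25726}{69 \left(-9\right) \left(-9\right) - 1376711} = \frac{-2916702 + 25726}{\left(-621\right) \left(-9\right) - 1376711} = - \frac{2890976}{5589 - 1376711} = - \frac{2890976}{-1371122} = \left(-2890976\right) \left(- \frac{1}{1371122}\right) = \frac{1445488}{685561}$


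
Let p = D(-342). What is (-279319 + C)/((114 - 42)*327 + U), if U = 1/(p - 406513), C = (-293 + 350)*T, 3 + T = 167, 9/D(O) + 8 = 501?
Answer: -54105131083900/4718474229107 ≈ -11.467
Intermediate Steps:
D(O) = 9/493 (D(O) = 9/(-8 + 501) = 9/493)
T = 164 (T = -3 + 167 = 164)
p = 9/493 ≈ 0.018256
C = 9348 (C = (-293 + 350)*164 = 57*164 = 9348)
U = -493/200410900 (U = 1/(9/493 - 406513) = 1/(-200410900/493) = -493/200410900 ≈ -2.4599e-6)
(-279319 + C)/((114 - 42)*327 + U) = (-279319 + 9348)/((114 - 42)*327 - 493/200410900) = -269971/(72*327 - 493/200410900) = -269971/(23544 - 493/200410900) = -269971/4718474229107/200410900 = -269971*200410900/4718474229107 = -54105131083900/4718474229107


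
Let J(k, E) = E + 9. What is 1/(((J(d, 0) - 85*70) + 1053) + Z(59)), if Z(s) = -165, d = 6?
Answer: -1/5053 ≈ -0.00019790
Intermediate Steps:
J(k, E) = 9 + E
1/(((J(d, 0) - 85*70) + 1053) + Z(59)) = 1/((((9 + 0) - 85*70) + 1053) - 165) = 1/(((9 - 5950) + 1053) - 165) = 1/((-5941 + 1053) - 165) = 1/(-4888 - 165) = 1/(-5053) = -1/5053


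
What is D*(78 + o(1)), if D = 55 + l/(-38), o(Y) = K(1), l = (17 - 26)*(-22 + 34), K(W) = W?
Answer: 86821/19 ≈ 4569.5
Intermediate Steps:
l = -108 (l = -9*12 = -108)
o(Y) = 1
D = 1099/19 (D = 55 - 108/(-38) = 55 - 108*(-1/38) = 55 + 54/19 = 1099/19 ≈ 57.842)
D*(78 + o(1)) = 1099*(78 + 1)/19 = (1099/19)*79 = 86821/19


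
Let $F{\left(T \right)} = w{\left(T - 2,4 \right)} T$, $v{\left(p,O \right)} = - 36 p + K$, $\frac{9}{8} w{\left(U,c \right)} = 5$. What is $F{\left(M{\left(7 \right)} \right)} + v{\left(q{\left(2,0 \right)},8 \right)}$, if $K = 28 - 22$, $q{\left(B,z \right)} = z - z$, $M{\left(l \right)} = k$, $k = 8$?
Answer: $\frac{374}{9} \approx 41.556$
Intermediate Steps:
$w{\left(U,c \right)} = \frac{40}{9}$ ($w{\left(U,c \right)} = \frac{8}{9} \cdot 5 = \frac{40}{9}$)
$M{\left(l \right)} = 8$
$q{\left(B,z \right)} = 0$
$K = 6$
$v{\left(p,O \right)} = 6 - 36 p$ ($v{\left(p,O \right)} = - 36 p + 6 = 6 - 36 p$)
$F{\left(T \right)} = \frac{40 T}{9}$
$F{\left(M{\left(7 \right)} \right)} + v{\left(q{\left(2,0 \right)},8 \right)} = \frac{40}{9} \cdot 8 + \left(6 - 0\right) = \frac{320}{9} + \left(6 + 0\right) = \frac{320}{9} + 6 = \frac{374}{9}$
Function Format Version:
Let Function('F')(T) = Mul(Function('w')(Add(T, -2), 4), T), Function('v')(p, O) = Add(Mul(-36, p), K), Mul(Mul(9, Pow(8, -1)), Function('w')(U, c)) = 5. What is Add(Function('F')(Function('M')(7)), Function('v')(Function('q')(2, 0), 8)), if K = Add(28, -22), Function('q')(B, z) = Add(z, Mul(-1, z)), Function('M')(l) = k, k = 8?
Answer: Rational(374, 9) ≈ 41.556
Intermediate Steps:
Function('w')(U, c) = Rational(40, 9) (Function('w')(U, c) = Mul(Rational(8, 9), 5) = Rational(40, 9))
Function('M')(l) = 8
Function('q')(B, z) = 0
K = 6
Function('v')(p, O) = Add(6, Mul(-36, p)) (Function('v')(p, O) = Add(Mul(-36, p), 6) = Add(6, Mul(-36, p)))
Function('F')(T) = Mul(Rational(40, 9), T)
Add(Function('F')(Function('M')(7)), Function('v')(Function('q')(2, 0), 8)) = Add(Mul(Rational(40, 9), 8), Add(6, Mul(-36, 0))) = Add(Rational(320, 9), Add(6, 0)) = Add(Rational(320, 9), 6) = Rational(374, 9)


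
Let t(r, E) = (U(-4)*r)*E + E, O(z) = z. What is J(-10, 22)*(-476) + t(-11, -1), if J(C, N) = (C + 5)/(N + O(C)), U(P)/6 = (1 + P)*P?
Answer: 2968/3 ≈ 989.33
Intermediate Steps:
U(P) = 6*P*(1 + P) (U(P) = 6*((1 + P)*P) = 6*(P*(1 + P)) = 6*P*(1 + P))
t(r, E) = E + 72*E*r (t(r, E) = ((6*(-4)*(1 - 4))*r)*E + E = ((6*(-4)*(-3))*r)*E + E = (72*r)*E + E = 72*E*r + E = E + 72*E*r)
J(C, N) = (5 + C)/(C + N) (J(C, N) = (C + 5)/(N + C) = (5 + C)/(C + N))
J(-10, 22)*(-476) + t(-11, -1) = ((5 - 10)/(-10 + 22))*(-476) - (1 + 72*(-11)) = (-5/12)*(-476) - (1 - 792) = ((1/12)*(-5))*(-476) - 1*(-791) = -5/12*(-476) + 791 = 595/3 + 791 = 2968/3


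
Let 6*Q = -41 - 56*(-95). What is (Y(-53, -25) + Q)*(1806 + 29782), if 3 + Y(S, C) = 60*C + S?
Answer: -64076258/3 ≈ -2.1359e+7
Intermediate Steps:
Y(S, C) = -3 + S + 60*C (Y(S, C) = -3 + (60*C + S) = -3 + (S + 60*C) = -3 + S + 60*C)
Q = 5279/6 (Q = (-41 - 56*(-95))/6 = (-41 + 5320)/6 = (⅙)*5279 = 5279/6 ≈ 879.83)
(Y(-53, -25) + Q)*(1806 + 29782) = ((-3 - 53 + 60*(-25)) + 5279/6)*(1806 + 29782) = ((-3 - 53 - 1500) + 5279/6)*31588 = (-1556 + 5279/6)*31588 = -4057/6*31588 = -64076258/3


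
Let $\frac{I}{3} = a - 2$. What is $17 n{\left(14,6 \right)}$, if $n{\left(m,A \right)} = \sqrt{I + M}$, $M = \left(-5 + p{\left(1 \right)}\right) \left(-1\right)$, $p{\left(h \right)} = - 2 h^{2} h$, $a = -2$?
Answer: $17 i \sqrt{5} \approx 38.013 i$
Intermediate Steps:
$p{\left(h \right)} = - 2 h^{3}$
$I = -12$ ($I = 3 \left(-2 - 2\right) = 3 \left(-4\right) = -12$)
$M = 7$ ($M = \left(-5 - 2 \cdot 1^{3}\right) \left(-1\right) = \left(-5 - 2\right) \left(-1\right) = \left(-7\right) \left(-1\right) = 7$)
$n{\left(m,A \right)} = i \sqrt{5}$ ($n{\left(m,A \right)} = \sqrt{-12 + 7} = \sqrt{-5} = i \sqrt{5}$)
$17 n{\left(14,6 \right)} = 17 i \sqrt{5}$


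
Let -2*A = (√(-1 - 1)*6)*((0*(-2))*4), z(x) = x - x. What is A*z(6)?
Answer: 0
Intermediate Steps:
z(x) = 0
A = 0 (A = -√(-1 - 1)*6*(0*(-2))*4/2 = -√(-2)*6*0*4/2 = -(I*√2)*6*0/2 = -6*I*√2*0/2 = -½*0 = 0)
A*z(6) = 0*0 = 0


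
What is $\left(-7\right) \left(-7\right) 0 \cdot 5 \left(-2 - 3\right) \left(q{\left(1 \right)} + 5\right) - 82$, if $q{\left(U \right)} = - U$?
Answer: $-82$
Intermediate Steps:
$\left(-7\right) \left(-7\right) 0 \cdot 5 \left(-2 - 3\right) \left(q{\left(1 \right)} + 5\right) - 82 = \left(-7\right) \left(-7\right) 0 \cdot 5 \left(-2 - 3\right) \left(\left(-1\right) 1 + 5\right) - 82 = 49 \cdot 0 \left(- 5 \left(-1 + 5\right)\right) - 82 = 49 \cdot 0 \left(\left(-5\right) 4\right) - 82 = 49 \cdot 0 \left(-20\right) - 82 = 49 \cdot 0 - 82 = 0 - 82 = -82$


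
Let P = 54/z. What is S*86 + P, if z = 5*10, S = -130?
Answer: -279473/25 ≈ -11179.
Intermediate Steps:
z = 50
P = 27/25 (P = 54/50 = 54*(1/50) = 27/25 ≈ 1.0800)
S*86 + P = -130*86 + 27/25 = -11180 + 27/25 = -279473/25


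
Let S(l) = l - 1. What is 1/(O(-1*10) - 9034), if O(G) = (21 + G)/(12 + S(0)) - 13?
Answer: -1/9046 ≈ -0.00011055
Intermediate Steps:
S(l) = -1 + l
O(G) = -122/11 + G/11 (O(G) = (21 + G)/(12 + (-1 + 0)) - 13 = (21 + G)/(12 - 1) - 13 = (21 + G)/11 - 13 = (21 + G)*(1/11) - 13 = (21/11 + G/11) - 13 = -122/11 + G/11)
1/(O(-1*10) - 9034) = 1/((-122/11 + (-1*10)/11) - 9034) = 1/((-122/11 + (1/11)*(-10)) - 9034) = 1/((-122/11 - 10/11) - 9034) = 1/(-12 - 9034) = 1/(-9046) = -1/9046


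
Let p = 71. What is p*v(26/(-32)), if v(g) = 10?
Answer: 710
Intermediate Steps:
p*v(26/(-32)) = 71*10 = 710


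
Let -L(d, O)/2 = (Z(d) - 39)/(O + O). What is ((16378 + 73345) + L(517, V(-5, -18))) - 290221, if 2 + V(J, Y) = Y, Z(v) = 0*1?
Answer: -4009999/20 ≈ -2.0050e+5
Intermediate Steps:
Z(v) = 0
V(J, Y) = -2 + Y
L(d, O) = 39/O (L(d, O) = -2*(0 - 39)/(O + O) = -(-78)/(2*O) = -(-78)*1/(2*O) = -(-39)/O = 39/O)
((16378 + 73345) + L(517, V(-5, -18))) - 290221 = ((16378 + 73345) + 39/(-2 - 18)) - 290221 = (89723 + 39/(-20)) - 290221 = (89723 + 39*(-1/20)) - 290221 = (89723 - 39/20) - 290221 = 1794421/20 - 290221 = -4009999/20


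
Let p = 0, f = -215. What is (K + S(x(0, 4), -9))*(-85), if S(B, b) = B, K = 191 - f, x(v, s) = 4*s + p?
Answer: -35870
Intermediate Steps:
x(v, s) = 4*s (x(v, s) = 4*s + 0 = 4*s)
K = 406 (K = 191 - 1*(-215) = 191 + 215 = 406)
(K + S(x(0, 4), -9))*(-85) = (406 + 4*4)*(-85) = (406 + 16)*(-85) = 422*(-85) = -35870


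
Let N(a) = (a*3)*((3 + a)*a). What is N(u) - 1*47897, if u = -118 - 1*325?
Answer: -259096577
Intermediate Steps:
u = -443 (u = -118 - 325 = -443)
N(a) = 3*a²*(3 + a) (N(a) = (3*a)*(a*(3 + a)) = 3*a²*(3 + a))
N(u) - 1*47897 = 3*(-443)²*(3 - 443) - 1*47897 = 3*196249*(-440) - 47897 = -259048680 - 47897 = -259096577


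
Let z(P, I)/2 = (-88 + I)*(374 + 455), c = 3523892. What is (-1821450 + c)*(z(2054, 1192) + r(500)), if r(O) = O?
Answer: 3117055535944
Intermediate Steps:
z(P, I) = -145904 + 1658*I (z(P, I) = 2*((-88 + I)*(374 + 455)) = 2*((-88 + I)*829) = 2*(-72952 + 829*I) = -145904 + 1658*I)
(-1821450 + c)*(z(2054, 1192) + r(500)) = (-1821450 + 3523892)*((-145904 + 1658*1192) + 500) = 1702442*((-145904 + 1976336) + 500) = 1702442*(1830432 + 500) = 1702442*1830932 = 3117055535944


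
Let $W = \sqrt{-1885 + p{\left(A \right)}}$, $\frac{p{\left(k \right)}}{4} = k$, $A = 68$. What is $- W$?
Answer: $- i \sqrt{1613} \approx - 40.162 i$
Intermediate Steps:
$p{\left(k \right)} = 4 k$
$W = i \sqrt{1613}$ ($W = \sqrt{-1885 + 4 \cdot 68} = \sqrt{-1885 + 272} = \sqrt{-1613} = i \sqrt{1613} \approx 40.162 i$)
$- W = - i \sqrt{1613}$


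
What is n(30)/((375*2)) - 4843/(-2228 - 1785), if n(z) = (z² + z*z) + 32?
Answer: 5492033/1504875 ≈ 3.6495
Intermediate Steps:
n(z) = 32 + 2*z² (n(z) = (z² + z²) + 32 = 2*z² + 32 = 32 + 2*z²)
n(30)/((375*2)) - 4843/(-2228 - 1785) = (32 + 2*30²)/((375*2)) - 4843/(-2228 - 1785) = (32 + 2*900)/750 - 4843/(-4013) = (32 + 1800)*(1/750) - 4843*(-1/4013) = 1832*(1/750) + 4843/4013 = 916/375 + 4843/4013 = 5492033/1504875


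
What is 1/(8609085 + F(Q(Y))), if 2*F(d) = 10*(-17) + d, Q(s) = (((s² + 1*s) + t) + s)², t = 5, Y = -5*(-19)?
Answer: 1/51113200 ≈ 1.9564e-8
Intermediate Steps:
Y = 95
Q(s) = (5 + s² + 2*s)² (Q(s) = (((s² + 1*s) + 5) + s)² = (((s² + s) + 5) + s)² = (((s + s²) + 5) + s)² = ((5 + s + s²) + s)² = (5 + s² + 2*s)²)
F(d) = -85 + d/2 (F(d) = (10*(-17) + d)/2 = (-170 + d)/2 = -85 + d/2)
1/(8609085 + F(Q(Y))) = 1/(8609085 + (-85 + (5 + 95² + 2*95)²/2)) = 1/(8609085 + (-85 + (5 + 9025 + 190)²/2)) = 1/(8609085 + (-85 + (½)*9220²)) = 1/(8609085 + (-85 + (½)*85008400)) = 1/(8609085 + (-85 + 42504200)) = 1/(8609085 + 42504115) = 1/51113200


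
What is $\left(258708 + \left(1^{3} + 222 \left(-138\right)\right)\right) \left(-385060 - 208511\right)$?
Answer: $-135377518683$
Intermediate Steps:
$\left(258708 + \left(1^{3} + 222 \left(-138\right)\right)\right) \left(-385060 - 208511\right) = \left(258708 + \left(1 - 30636\right)\right) \left(-593571\right) = \left(258708 - 30635\right) \left(-593571\right) = 228073 \left(-593571\right) = -135377518683$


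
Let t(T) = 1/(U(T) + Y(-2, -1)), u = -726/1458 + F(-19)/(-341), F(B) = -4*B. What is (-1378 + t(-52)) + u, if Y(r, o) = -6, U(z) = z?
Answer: -6626289557/4806054 ≈ -1378.7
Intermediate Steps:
u = -59729/82863 (u = -726/1458 - 4*(-19)/(-341) = -726*1/1458 + 76*(-1/341) = -121/243 - 76/341 = -59729/82863 ≈ -0.72082)
t(T) = 1/(-6 + T) (t(T) = 1/(T - 6) = 1/(-6 + T))
(-1378 + t(-52)) + u = (-1378 + 1/(-6 - 52)) - 59729/82863 = (-1378 + 1/(-58)) - 59729/82863 = (-1378 - 1/58) - 59729/82863 = -79925/58 - 59729/82863 = -6626289557/4806054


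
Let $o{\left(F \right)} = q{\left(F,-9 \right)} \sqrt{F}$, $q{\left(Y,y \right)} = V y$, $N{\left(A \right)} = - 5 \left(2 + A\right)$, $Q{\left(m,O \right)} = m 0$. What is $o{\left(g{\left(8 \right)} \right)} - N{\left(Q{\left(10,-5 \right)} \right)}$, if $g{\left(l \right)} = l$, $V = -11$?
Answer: $10 + 198 \sqrt{2} \approx 290.01$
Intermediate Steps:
$Q{\left(m,O \right)} = 0$
$N{\left(A \right)} = -10 - 5 A$
$q{\left(Y,y \right)} = - 11 y$
$o{\left(F \right)} = 99 \sqrt{F}$ ($o{\left(F \right)} = \left(-11\right) \left(-9\right) \sqrt{F} = 99 \sqrt{F}$)
$o{\left(g{\left(8 \right)} \right)} - N{\left(Q{\left(10,-5 \right)} \right)} = 99 \sqrt{8} - \left(-10 - 0\right) = 99 \cdot 2 \sqrt{2} - \left(-10 + 0\right) = 198 \sqrt{2} - -10 = 198 \sqrt{2} + 10 = 10 + 198 \sqrt{2}$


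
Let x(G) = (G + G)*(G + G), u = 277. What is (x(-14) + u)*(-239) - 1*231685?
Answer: -485264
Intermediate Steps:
x(G) = 4*G² (x(G) = (2*G)*(2*G) = 4*G²)
(x(-14) + u)*(-239) - 1*231685 = (4*(-14)² + 277)*(-239) - 1*231685 = (4*196 + 277)*(-239) - 231685 = (784 + 277)*(-239) - 231685 = 1061*(-239) - 231685 = -253579 - 231685 = -485264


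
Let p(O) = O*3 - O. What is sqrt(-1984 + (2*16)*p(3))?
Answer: 16*I*sqrt(7) ≈ 42.332*I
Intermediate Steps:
p(O) = 2*O (p(O) = 3*O - O = 2*O)
sqrt(-1984 + (2*16)*p(3)) = sqrt(-1984 + (2*16)*(2*3)) = sqrt(-1984 + 32*6) = sqrt(-1984 + 192) = sqrt(-1792) = 16*I*sqrt(7)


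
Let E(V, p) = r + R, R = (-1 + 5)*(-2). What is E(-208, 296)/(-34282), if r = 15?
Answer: -7/34282 ≈ -0.00020419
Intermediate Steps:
R = -8 (R = 4*(-2) = -8)
E(V, p) = 7 (E(V, p) = 15 - 8 = 7)
E(-208, 296)/(-34282) = 7/(-34282) = 7*(-1/34282) = -7/34282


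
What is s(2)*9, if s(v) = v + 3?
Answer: 45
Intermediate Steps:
s(v) = 3 + v
s(2)*9 = (3 + 2)*9 = 5*9 = 45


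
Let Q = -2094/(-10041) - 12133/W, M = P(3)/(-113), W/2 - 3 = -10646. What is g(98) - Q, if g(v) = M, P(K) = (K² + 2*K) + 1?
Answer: -7407653899/8050599346 ≈ -0.92014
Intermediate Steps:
W = -21286 (W = 6 + 2*(-10646) = 6 - 21292 = -21286)
P(K) = 1 + K² + 2*K
M = -16/113 (M = (1 + 3² + 2*3)/(-113) = (1 + 9 + 6)*(-1/113) = 16*(-1/113) = -16/113 ≈ -0.14159)
Q = 55466779/71244242 (Q = -2094/(-10041) - 12133/(-21286) = -2094*(-1/10041) - 12133*(-1/21286) = 698/3347 + 12133/21286 = 55466779/71244242 ≈ 0.77854)
g(v) = -16/113
g(98) - Q = -16/113 - 1*55466779/71244242 = -16/113 - 55466779/71244242 = -7407653899/8050599346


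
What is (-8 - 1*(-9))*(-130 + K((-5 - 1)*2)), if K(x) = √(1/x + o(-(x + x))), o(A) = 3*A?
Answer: -130 + √2589/6 ≈ -121.52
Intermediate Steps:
K(x) = √(1/x - 6*x) (K(x) = √(1/x + 3*(-(x + x))) = √(1/x + 3*(-2*x)) = √(1/x - 6*x))
(-8 - 1*(-9))*(-130 + K((-5 - 1)*2)) = (-8 - 1*(-9))*(-130 + √(1/((-5 - 1)*2) - 6*(-5 - 1)*2)) = (-8 + 9)*(-130 + √(1/(-6*2) - (-36)*2)) = 1*(-130 + √(1/(-12) - 6*(-12))) = 1*(-130 + √(-1/12 + 72)) = 1*(-130 + √(863/12)) = 1*(-130 + √2589/6) = -130 + √2589/6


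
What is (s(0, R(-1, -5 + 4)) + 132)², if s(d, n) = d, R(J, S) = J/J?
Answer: 17424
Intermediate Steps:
R(J, S) = 1
(s(0, R(-1, -5 + 4)) + 132)² = (0 + 132)² = 132² = 17424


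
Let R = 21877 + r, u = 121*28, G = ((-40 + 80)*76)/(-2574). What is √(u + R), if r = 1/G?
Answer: √3648143735/380 ≈ 158.95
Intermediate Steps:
G = -1520/1287 (G = (40*76)*(-1/2574) = 3040*(-1/2574) = -1520/1287 ≈ -1.1810)
u = 3388
r = -1287/1520 (r = 1/(-1520/1287) = -1287/1520 ≈ -0.84671)
R = 33251753/1520 (R = 21877 - 1287/1520 = 33251753/1520 ≈ 21876.)
√(u + R) = √(3388 + 33251753/1520) = √(38401513/1520) = √3648143735/380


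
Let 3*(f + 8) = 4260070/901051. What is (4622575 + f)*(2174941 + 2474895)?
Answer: 58102072765608983356/2703153 ≈ 2.1494e+13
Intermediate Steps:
f = -17365154/2703153 (f = -8 + (4260070/901051)/3 = -8 + (4260070*(1/901051))/3 = -8 + (⅓)*(4260070/901051) = -8 + 4260070/2703153 = -17365154/2703153 ≈ -6.4240)
(4622575 + f)*(2174941 + 2474895) = (4622575 - 17365154/2703153)*(2174941 + 2474895) = (12495510113821/2703153)*4649836 = 58102072765608983356/2703153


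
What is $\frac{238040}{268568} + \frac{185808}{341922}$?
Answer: $\frac{55821937}{39043073} \approx 1.4298$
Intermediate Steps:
$\frac{238040}{268568} + \frac{185808}{341922} = 238040 \cdot \frac{1}{268568} + 185808 \cdot \frac{1}{341922} = \frac{29755}{33571} + \frac{632}{1163} = \frac{55821937}{39043073}$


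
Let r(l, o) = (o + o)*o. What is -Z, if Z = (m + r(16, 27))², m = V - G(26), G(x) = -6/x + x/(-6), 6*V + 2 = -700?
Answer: -2753835529/1521 ≈ -1.8105e+6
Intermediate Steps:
V = -117 (V = -⅓ + (⅙)*(-700) = -⅓ - 350/3 = -117)
r(l, o) = 2*o² (r(l, o) = (2*o)*o = 2*o²)
G(x) = -6/x - x/6 (G(x) = -6/x + x*(-⅙) = -6/x - x/6)
m = -4385/39 (m = -117 - (-6/26 - ⅙*26) = -117 - (-6*1/26 - 13/3) = -117 - (-3/13 - 13/3) = -117 - 1*(-178/39) = -117 + 178/39 = -4385/39 ≈ -112.44)
Z = 2753835529/1521 (Z = (-4385/39 + 2*27²)² = (-4385/39 + 2*729)² = (-4385/39 + 1458)² = (52477/39)² = 2753835529/1521 ≈ 1.8105e+6)
-Z = -1*2753835529/1521 = -2753835529/1521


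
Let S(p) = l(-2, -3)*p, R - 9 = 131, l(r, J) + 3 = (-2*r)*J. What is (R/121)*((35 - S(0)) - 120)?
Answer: -11900/121 ≈ -98.347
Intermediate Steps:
l(r, J) = -3 - 2*J*r (l(r, J) = -3 + (-2*r)*J = -3 - 2*J*r)
R = 140 (R = 9 + 131 = 140)
S(p) = -15*p (S(p) = (-3 - 2*(-3)*(-2))*p = (-3 - 12)*p = -15*p)
(R/121)*((35 - S(0)) - 120) = (140/121)*((35 - (-15)*0) - 120) = (140*(1/121))*((35 - 1*0) - 120) = 140*((35 + 0) - 120)/121 = 140*(35 - 120)/121 = (140/121)*(-85) = -11900/121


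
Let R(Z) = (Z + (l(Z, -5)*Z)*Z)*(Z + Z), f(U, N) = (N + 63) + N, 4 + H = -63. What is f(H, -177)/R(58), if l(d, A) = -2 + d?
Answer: -97/7286424 ≈ -1.3312e-5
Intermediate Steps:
H = -67 (H = -4 - 63 = -67)
f(U, N) = 63 + 2*N (f(U, N) = (63 + N) + N = 63 + 2*N)
R(Z) = 2*Z*(Z + Z²*(-2 + Z)) (R(Z) = (Z + ((-2 + Z)*Z)*Z)*(Z + Z) = (Z + (Z*(-2 + Z))*Z)*(2*Z) = (Z + Z²*(-2 + Z))*(2*Z) = 2*Z*(Z + Z²*(-2 + Z)))
f(H, -177)/R(58) = (63 + 2*(-177))/((2*58²*(1 + 58*(-2 + 58)))) = (63 - 354)/((2*3364*(1 + 58*56))) = -291*1/(6728*(1 + 3248)) = -291/(2*3364*3249) = -291/21859272 = -291*1/21859272 = -97/7286424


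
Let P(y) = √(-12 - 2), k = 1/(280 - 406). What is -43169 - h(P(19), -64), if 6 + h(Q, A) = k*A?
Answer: -2719301/63 ≈ -43164.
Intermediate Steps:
k = -1/126 (k = 1/(-126) = -1/126 ≈ -0.0079365)
P(y) = I*√14 (P(y) = √(-14) = I*√14)
h(Q, A) = -6 - A/126
-43169 - h(P(19), -64) = -43169 - (-6 - 1/126*(-64)) = -43169 - (-6 + 32/63) = -43169 - 1*(-346/63) = -43169 + 346/63 = -2719301/63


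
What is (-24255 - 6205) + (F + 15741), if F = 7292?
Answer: -7427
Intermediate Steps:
(-24255 - 6205) + (F + 15741) = (-24255 - 6205) + (7292 + 15741) = -30460 + 23033 = -7427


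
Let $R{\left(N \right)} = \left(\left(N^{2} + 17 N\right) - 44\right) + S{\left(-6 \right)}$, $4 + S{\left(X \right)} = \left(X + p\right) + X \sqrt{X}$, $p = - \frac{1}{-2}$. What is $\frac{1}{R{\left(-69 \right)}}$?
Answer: $\frac{14138}{49971625} + \frac{24 i \sqrt{6}}{49971625} \approx 0.00028292 + 1.1764 \cdot 10^{-6} i$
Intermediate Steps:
$p = \frac{1}{2}$ ($p = \left(-1\right) \left(- \frac{1}{2}\right) = \frac{1}{2} \approx 0.5$)
$S{\left(X \right)} = - \frac{7}{2} + X + X^{\frac{3}{2}}$ ($S{\left(X \right)} = -4 + \left(\left(X + \frac{1}{2}\right) + X \sqrt{X}\right) = -4 + \left(\left(\frac{1}{2} + X\right) + X^{\frac{3}{2}}\right) = -4 + \left(\frac{1}{2} + X + X^{\frac{3}{2}}\right) = - \frac{7}{2} + X + X^{\frac{3}{2}}$)
$R{\left(N \right)} = - \frac{107}{2} + N^{2} + 17 N - 6 i \sqrt{6}$ ($R{\left(N \right)} = \left(\left(N^{2} + 17 N\right) - 44\right) - \left(\frac{19}{2} + 6 i \sqrt{6}\right) = \left(-44 + N^{2} + 17 N\right) - \left(\frac{19}{2} + 6 i \sqrt{6}\right) = - \frac{107}{2} + N^{2} + 17 N - 6 i \sqrt{6}$)
$\frac{1}{R{\left(-69 \right)}} = \frac{1}{- \frac{107}{2} + \left(-69\right)^{2} + 17 \left(-69\right) - 6 i \sqrt{6}} = \frac{1}{- \frac{107}{2} + 4761 - 1173 - 6 i \sqrt{6}} = \frac{1}{\frac{7069}{2} - 6 i \sqrt{6}}$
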